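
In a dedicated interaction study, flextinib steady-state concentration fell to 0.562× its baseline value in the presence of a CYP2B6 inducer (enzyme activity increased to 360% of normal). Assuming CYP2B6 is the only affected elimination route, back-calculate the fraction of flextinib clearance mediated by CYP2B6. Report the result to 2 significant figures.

Call the CYP2B6 fraction fm. After the interaction, CL_new/CL_old = fm × 3.6 + (1 − fm).
Steady-state concentration ratio = 1 / (new CL fraction), so new CL fraction = 1 / 0.562 = 1.779.
fm × 3.6 + 1 − fm = 1.779  ⇒  fm × (3.6 − 1) = 0.7794  ⇒  fm = 0.30.

0.30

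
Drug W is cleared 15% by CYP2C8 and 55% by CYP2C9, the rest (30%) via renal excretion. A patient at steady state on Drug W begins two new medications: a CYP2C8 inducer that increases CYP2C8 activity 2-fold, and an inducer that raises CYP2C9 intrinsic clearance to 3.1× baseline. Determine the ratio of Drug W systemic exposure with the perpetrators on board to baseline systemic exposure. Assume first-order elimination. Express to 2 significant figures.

0.43

CYP2C8: 0.15 × 2 = 0.3
CYP2C9: 0.55 × 3.1 = 1.705
Other: 0.3 (unchanged)
Relative clearance = 0.3 + 1.705 + 0.3 = 2.305.
Net systemic exposure ratio = 1 / 2.305 = 0.43.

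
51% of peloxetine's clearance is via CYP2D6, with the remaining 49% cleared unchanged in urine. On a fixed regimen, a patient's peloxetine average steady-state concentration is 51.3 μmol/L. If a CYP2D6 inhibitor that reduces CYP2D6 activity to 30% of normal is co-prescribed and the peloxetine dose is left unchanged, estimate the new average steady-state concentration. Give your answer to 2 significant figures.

CYP2D6: 0.51 × 0.3 = 0.153
Other: 0.49 (unchanged)
Relative clearance = 0.153 + 0.49 = 0.643.
New average steady-state concentration = baseline ÷ relative clearance = 51.3 / 0.643 = 80 μmol/L.

80 μmol/L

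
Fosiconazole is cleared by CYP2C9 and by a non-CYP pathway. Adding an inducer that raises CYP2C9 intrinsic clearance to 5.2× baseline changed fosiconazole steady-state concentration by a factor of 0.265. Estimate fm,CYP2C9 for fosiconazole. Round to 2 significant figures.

CL'/CL = 1 / 0.265 = 3.774
5.2·fm + (1 − fm) = 3.774
fm = (3.774 − 1) / (5.2 − 1) = 0.66

0.66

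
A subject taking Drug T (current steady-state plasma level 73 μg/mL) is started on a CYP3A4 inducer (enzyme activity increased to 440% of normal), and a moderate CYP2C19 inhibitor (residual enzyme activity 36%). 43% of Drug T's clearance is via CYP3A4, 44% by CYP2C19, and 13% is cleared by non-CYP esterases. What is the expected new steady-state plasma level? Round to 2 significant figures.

The CYP3A4 pathway (43% of clearance) rises to 4.4× activity: 0.43 × 4.4 = 1.892.
The CYP2C19 pathway (44% of clearance) is reduced to 0.36× activity: 0.44 × 0.36 = 0.1584.
The remaining 13% of clearance is unaffected.
New clearance relative to baseline: 1.892 + 0.1584 + 0.13 = 2.1804.
New steady-state plasma level = 73 / 2.1804 = 33 μg/mL (concentration scales inversely with clearance).

33 μg/mL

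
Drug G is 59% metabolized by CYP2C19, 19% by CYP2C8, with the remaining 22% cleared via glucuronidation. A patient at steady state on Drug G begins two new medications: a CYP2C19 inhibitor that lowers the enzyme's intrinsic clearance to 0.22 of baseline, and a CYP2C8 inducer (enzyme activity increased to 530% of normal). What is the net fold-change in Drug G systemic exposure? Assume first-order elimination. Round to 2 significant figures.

0.74

The CYP2C19 pathway (59% of clearance) drops to 0.22× activity: 0.59 × 0.22 = 0.1298.
The CYP2C8 pathway (19% of clearance) rises to 5.3× activity: 0.19 × 5.3 = 1.007.
The remaining 22% of clearance is unaffected.
New clearance relative to baseline: 0.1298 + 1.007 + 0.22 = 1.3568.
Net systemic exposure ratio = 1 / 1.3568 = 0.74.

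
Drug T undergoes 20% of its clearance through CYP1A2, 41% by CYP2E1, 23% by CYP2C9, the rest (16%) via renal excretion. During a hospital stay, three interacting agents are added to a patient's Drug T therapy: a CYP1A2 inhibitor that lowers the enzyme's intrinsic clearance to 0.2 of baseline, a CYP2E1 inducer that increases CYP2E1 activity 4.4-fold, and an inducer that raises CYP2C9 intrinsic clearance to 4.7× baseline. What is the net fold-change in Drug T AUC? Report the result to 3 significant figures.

0.324

CYP1A2: 0.2 × 0.2 = 0.04
CYP2E1: 0.41 × 4.4 = 1.804
CYP2C9: 0.23 × 4.7 = 1.081
Other: 0.16 (unchanged)
New clearance relative to baseline: 0.04 + 1.804 + 1.081 + 0.16 = 3.085.
Net AUC ratio = 1 / 3.085 = 0.324.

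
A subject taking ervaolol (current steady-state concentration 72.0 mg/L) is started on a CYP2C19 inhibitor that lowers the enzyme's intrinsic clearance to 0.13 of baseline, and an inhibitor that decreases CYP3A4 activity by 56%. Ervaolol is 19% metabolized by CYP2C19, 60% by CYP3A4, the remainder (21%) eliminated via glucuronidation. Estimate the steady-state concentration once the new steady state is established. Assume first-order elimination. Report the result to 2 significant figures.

1.4 × 10² mg/L

The CYP2C19 pathway (19% of clearance) drops to 0.13× activity: 0.19 × 0.13 = 0.0247.
The CYP3A4 pathway (60% of clearance) is reduced to 0.44× activity: 0.6 × 0.44 = 0.264.
The remaining 21% of clearance is unaffected.
New clearance relative to baseline: 0.0247 + 0.264 + 0.21 = 0.4987.
New steady-state concentration = 72.0 / 0.4987 = 1.4 × 10² mg/L (concentration scales inversely with clearance).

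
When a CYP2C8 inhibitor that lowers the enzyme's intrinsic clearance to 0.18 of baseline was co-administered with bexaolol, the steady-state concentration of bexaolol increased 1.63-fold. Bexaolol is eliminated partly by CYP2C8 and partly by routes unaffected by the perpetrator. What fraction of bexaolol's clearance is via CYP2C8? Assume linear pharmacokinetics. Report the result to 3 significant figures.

Call the CYP2C8 fraction fm. After the interaction, CL_new/CL_old = fm × 0.18 + (1 − fm).
Steady-state concentration ratio = 1 / (new CL fraction), so new CL fraction = 1 / 1.63 = 0.6135.
fm × 0.18 + 1 − fm = 0.6135  ⇒  fm × (0.18 − 1) = −0.3865  ⇒  fm = 0.471.

0.471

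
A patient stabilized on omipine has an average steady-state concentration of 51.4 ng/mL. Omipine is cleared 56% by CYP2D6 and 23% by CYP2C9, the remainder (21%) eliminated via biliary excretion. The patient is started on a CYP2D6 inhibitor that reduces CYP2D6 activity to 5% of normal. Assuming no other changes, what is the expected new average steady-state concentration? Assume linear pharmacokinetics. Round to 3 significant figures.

CYP2D6: 0.56 × 0.05 = 0.028
CYP2C9: 0.23 (unchanged)
Other: 0.21 (unchanged)
New clearance relative to baseline: 0.028 + 0.23 + 0.21 = 0.468.
New average steady-state concentration = baseline ÷ relative clearance = 51.4 / 0.468 = 110 ng/mL.

110 ng/mL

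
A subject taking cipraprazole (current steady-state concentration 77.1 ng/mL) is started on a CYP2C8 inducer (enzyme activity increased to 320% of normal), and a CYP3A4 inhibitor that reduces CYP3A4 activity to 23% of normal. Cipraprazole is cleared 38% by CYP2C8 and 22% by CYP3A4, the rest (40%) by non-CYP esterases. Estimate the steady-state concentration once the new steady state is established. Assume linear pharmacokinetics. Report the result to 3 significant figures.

The CYP2C8 pathway (38% of clearance) is boosted to 3.2× activity: 0.38 × 3.2 = 1.216.
The CYP3A4 pathway (22% of clearance) is reduced to 0.23× activity: 0.22 × 0.23 = 0.0506.
The remaining 40% of clearance is unaffected.
CL_new/CL_old = 1.216 + 0.0506 + 0.4 = 1.6666.
Steady-state concentration ∝ 1/CL: new value = 77.1 / 1.6666 = 46.3 ng/mL.

46.3 ng/mL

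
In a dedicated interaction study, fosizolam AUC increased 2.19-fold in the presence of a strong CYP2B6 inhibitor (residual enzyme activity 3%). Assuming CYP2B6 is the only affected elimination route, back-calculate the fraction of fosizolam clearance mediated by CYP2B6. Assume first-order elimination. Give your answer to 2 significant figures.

Let fm be the CYP2B6 fraction. New clearance relative to baseline = fm × 0.03 + (1 − fm).
AUC ratio = 1 / (new CL fraction), so new CL fraction = 1 / 2.19 = 0.4566.
fm × 0.03 + 1 − fm = 0.4566  ⇒  fm × (0.03 − 1) = −0.5434  ⇒  fm = 0.56.

0.56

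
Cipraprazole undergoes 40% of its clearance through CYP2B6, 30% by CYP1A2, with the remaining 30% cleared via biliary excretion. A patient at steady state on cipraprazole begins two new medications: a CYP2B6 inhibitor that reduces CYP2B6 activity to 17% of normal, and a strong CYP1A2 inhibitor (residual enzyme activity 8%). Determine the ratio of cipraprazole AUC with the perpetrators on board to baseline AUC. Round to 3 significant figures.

The CYP2B6 pathway (40% of clearance) drops to 0.17× activity: 0.4 × 0.17 = 0.068.
The CYP1A2 pathway (30% of clearance) is reduced to 0.08× activity: 0.3 × 0.08 = 0.024.
Non-CYP routes (30%) are unchanged.
New clearance relative to baseline: 0.068 + 0.024 + 0.3 = 0.392.
Net AUC ratio = 1 / 0.392 = 2.55.

2.55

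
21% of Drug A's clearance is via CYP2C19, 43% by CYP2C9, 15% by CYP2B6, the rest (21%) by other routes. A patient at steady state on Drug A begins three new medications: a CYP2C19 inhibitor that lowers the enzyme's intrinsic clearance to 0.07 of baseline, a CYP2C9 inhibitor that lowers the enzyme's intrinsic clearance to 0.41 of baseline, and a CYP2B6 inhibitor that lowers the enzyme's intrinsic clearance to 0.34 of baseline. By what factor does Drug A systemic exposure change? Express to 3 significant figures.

The CYP2C19 pathway (21% of clearance) is reduced to 0.07× activity: 0.21 × 0.07 = 0.0147.
The CYP2C9 pathway (43% of clearance) falls to 0.41× activity: 0.43 × 0.41 = 0.1763.
The CYP2B6 pathway (15% of clearance) drops to 0.34× activity: 0.15 × 0.34 = 0.051.
The remaining 21% of clearance is unaffected.
Relative clearance = 0.0147 + 0.1763 + 0.051 + 0.21 = 0.452.
Net systemic exposure ratio = 1 / 0.452 = 2.21.

2.21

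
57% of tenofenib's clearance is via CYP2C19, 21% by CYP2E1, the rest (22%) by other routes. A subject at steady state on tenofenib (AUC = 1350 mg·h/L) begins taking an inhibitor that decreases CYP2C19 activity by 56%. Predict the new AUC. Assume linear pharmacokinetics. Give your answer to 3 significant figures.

The CYP2C19 pathway (57% of clearance) is reduced to 0.44× activity: 0.57 × 0.44 = 0.2508.
CYP2E1 (21%) and the residual 22% are unaffected.
New clearance relative to baseline: 0.2508 + 0.21 + 0.22 = 0.6808.
New AUC = baseline ÷ relative clearance = 1350 / 0.6808 = 1.98 × 10³ mg·h/L.

1.98 × 10³ mg·h/L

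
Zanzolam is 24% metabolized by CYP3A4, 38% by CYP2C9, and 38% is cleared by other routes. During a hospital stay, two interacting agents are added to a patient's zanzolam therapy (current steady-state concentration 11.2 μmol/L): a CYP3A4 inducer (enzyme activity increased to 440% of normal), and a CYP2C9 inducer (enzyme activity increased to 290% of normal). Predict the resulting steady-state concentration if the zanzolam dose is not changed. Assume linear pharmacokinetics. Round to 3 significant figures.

4.41 μmol/L

The CYP3A4 pathway (24% of clearance) rises to 4.4× activity: 0.24 × 4.4 = 1.056.
The CYP2C9 pathway (38% of clearance) increases to 2.9× activity: 0.38 × 2.9 = 1.102.
The remaining 38% of clearance is unaffected.
Relative clearance = 1.056 + 1.102 + 0.38 = 2.538.
Dividing the baseline by the relative clearance: 11.2 / 2.538 = 4.41 μmol/L.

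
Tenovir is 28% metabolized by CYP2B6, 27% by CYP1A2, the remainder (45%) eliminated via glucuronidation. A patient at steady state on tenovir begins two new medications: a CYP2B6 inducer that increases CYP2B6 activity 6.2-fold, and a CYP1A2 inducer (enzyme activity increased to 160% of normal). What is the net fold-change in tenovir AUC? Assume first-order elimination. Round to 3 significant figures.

0.382

The CYP2B6 pathway (28% of clearance) increases to 6.2× activity: 0.28 × 6.2 = 1.736.
The CYP1A2 pathway (27% of clearance) rises to 1.6× activity: 0.27 × 1.6 = 0.432.
The remaining 45% of clearance is unaffected.
Relative clearance = 1.736 + 0.432 + 0.45 = 2.618.
Because AUC varies inversely with clearance, the combined effect is 1 / 2.618 = 0.382.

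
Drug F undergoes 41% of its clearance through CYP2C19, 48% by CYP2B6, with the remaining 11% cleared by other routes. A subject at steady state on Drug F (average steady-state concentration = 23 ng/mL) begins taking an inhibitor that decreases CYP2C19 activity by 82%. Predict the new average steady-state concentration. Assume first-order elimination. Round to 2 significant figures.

35 ng/mL

CYP2C19: 0.41 × 0.18 = 0.0738
CYP2B6: 0.48 (unchanged)
Other: 0.11 (unchanged)
CL_new/CL_old = 0.0738 + 0.48 + 0.11 = 0.6638.
Average steady-state concentration ∝ 1/CL, so new value = 23 / 0.6638 = 35 ng/mL.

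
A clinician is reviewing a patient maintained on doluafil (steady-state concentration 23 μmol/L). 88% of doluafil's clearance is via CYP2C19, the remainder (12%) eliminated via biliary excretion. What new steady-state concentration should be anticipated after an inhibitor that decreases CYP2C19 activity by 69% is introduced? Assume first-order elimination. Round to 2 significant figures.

CYP2C19: 0.88 × 0.31 = 0.2728
Other: 0.12 (unchanged)
CL_new/CL_old = 0.2728 + 0.12 = 0.3928.
Steady-state concentration ∝ 1/CL, so new value = 23 / 0.3928 = 59 μmol/L.

59 μmol/L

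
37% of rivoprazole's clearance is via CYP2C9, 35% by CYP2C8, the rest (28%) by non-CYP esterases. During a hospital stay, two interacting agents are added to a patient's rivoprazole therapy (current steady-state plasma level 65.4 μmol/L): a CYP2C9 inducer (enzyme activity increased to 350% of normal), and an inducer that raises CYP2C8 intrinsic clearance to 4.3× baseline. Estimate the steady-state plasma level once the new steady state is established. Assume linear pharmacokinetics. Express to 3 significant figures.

The CYP2C9 pathway (37% of clearance) rises to 3.5× activity: 0.37 × 3.5 = 1.295.
The CYP2C8 pathway (35% of clearance) rises to 4.3× activity: 0.35 × 4.3 = 1.505.
The remaining 28% of clearance is unaffected.
CL_new/CL_old = 1.295 + 1.505 + 0.28 = 3.08.
Steady-state plasma level ∝ 1/CL: new value = 65.4 / 3.08 = 21.2 μmol/L.

21.2 μmol/L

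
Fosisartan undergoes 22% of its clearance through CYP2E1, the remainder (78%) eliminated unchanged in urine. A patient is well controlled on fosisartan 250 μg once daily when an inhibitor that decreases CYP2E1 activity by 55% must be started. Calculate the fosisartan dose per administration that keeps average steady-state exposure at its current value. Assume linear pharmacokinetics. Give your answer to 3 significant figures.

220 μg

The CYP2E1 pathway (22% of clearance) drops to 0.45× activity: 0.22 × 0.45 = 0.099.
The remaining 78% of clearance is unaffected.
Relative clearance = 0.099 + 0.78 = 0.879.
Exposure is unchanged when dose changes in proportion to clearance. New dose = 250 μg × 0.879 = 220 μg.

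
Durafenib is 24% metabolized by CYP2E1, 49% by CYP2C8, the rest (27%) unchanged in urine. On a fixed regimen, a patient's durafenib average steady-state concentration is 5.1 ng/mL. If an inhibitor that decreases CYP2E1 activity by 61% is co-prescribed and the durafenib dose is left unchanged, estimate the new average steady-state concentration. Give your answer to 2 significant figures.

The CYP2E1 pathway (24% of clearance) falls to 0.39× activity: 0.24 × 0.39 = 0.0936.
CYP2C8 (49%) and the residual 27% are unaffected.
New clearance relative to baseline: 0.0936 + 0.49 + 0.27 = 0.8536.
Average steady-state concentration ∝ 1/CL, so new value = 5.1 / 0.8536 = 6.0 ng/mL.

6.0 ng/mL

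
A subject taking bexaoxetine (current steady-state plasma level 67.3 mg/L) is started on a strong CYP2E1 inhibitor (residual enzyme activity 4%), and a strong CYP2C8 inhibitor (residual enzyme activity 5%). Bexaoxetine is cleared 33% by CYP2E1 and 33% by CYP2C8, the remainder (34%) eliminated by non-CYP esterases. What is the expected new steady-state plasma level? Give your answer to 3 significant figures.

CYP2E1: 0.33 × 0.04 = 0.0132
CYP2C8: 0.33 × 0.05 = 0.0165
Other: 0.34 (unchanged)
New clearance relative to baseline: 0.0132 + 0.0165 + 0.34 = 0.3697.
Steady-state plasma level ∝ 1/CL: new value = 67.3 / 0.3697 = 182 mg/L.

182 mg/L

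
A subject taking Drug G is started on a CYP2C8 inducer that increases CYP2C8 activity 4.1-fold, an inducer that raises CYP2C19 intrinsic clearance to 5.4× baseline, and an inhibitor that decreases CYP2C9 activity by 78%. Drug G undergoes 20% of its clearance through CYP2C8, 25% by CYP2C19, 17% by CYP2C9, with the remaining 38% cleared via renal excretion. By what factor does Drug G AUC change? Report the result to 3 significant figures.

0.386

CYP2C8: 0.2 × 4.1 = 0.82
CYP2C19: 0.25 × 5.4 = 1.35
CYP2C9: 0.17 × 0.22 = 0.0374
Other: 0.38 (unchanged)
CL_new/CL_old = 0.82 + 1.35 + 0.0374 + 0.38 = 2.5874.
AUC ∝ 1/CL: fold-change = 1 / 2.5874 = 0.386.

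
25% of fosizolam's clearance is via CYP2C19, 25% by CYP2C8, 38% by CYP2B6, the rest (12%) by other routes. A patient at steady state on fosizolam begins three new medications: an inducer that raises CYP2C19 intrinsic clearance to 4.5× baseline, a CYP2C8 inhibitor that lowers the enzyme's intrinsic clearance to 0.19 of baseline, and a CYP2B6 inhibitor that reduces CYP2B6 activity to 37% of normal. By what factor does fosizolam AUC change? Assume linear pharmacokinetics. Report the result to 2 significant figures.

0.70

CYP2C19: 0.25 × 4.5 = 1.125
CYP2C8: 0.25 × 0.19 = 0.0475
CYP2B6: 0.38 × 0.37 = 0.1406
Other: 0.12 (unchanged)
Relative clearance = 1.125 + 0.0475 + 0.1406 + 0.12 = 1.4331.
Because AUC varies inversely with clearance, the combined effect is 1 / 1.4331 = 0.70.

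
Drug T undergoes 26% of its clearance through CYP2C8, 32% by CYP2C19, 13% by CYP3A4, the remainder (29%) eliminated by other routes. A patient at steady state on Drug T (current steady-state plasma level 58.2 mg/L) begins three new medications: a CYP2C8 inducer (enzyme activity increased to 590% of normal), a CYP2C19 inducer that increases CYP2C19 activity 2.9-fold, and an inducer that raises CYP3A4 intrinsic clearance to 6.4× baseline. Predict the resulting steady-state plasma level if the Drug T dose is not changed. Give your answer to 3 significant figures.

16.2 mg/L

The CYP2C8 pathway (26% of clearance) increases to 5.9× activity: 0.26 × 5.9 = 1.534.
The CYP2C19 pathway (32% of clearance) is boosted to 2.9× activity: 0.32 × 2.9 = 0.928.
The CYP3A4 pathway (13% of clearance) rises to 6.4× activity: 0.13 × 6.4 = 0.832.
The remaining 29% of clearance is unaffected.
CL_new/CL_old = 1.534 + 0.928 + 0.832 + 0.29 = 3.584.
New steady-state plasma level = 58.2 / 3.584 = 16.2 mg/L (concentration scales inversely with clearance).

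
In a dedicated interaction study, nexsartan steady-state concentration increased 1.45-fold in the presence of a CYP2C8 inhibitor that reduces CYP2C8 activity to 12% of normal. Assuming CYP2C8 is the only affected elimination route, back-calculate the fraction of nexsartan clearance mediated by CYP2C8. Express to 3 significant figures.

Let fm be the CYP2C8 fraction. New clearance relative to baseline = fm × 0.12 + (1 − fm).
Steady-state concentration ratio = 1 / (new CL fraction), so new CL fraction = 1 / 1.45 = 0.6897.
fm × 0.12 + 1 − fm = 0.6897  ⇒  fm × (0.12 − 1) = −0.3103  ⇒  fm = 0.353.

0.353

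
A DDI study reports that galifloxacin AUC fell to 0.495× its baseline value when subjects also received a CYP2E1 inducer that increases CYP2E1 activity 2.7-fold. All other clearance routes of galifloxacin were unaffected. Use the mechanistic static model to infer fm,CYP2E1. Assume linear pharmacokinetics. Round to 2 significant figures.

0.60

Let fm be the CYP2E1 fraction. New clearance relative to baseline = fm × 2.7 + (1 − fm).
AUC ratio = 1 / (new CL fraction), so new CL fraction = 1 / 0.495 = 2.02.
fm × 2.7 + 1 − fm = 2.02  ⇒  fm × (2.7 − 1) = 1.02  ⇒  fm = 0.60.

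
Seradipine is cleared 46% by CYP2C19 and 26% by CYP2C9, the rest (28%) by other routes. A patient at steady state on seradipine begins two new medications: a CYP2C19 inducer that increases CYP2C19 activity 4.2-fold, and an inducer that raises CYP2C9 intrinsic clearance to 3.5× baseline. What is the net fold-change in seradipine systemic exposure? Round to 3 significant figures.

The CYP2C19 pathway (46% of clearance) is boosted to 4.2× activity: 0.46 × 4.2 = 1.932.
The CYP2C9 pathway (26% of clearance) is boosted to 3.5× activity: 0.26 × 3.5 = 0.91.
The remaining 28% of clearance is unaffected.
CL_new/CL_old = 1.932 + 0.91 + 0.28 = 3.122.
Because systemic exposure varies inversely with clearance, the combined effect is 1 / 3.122 = 0.320.

0.320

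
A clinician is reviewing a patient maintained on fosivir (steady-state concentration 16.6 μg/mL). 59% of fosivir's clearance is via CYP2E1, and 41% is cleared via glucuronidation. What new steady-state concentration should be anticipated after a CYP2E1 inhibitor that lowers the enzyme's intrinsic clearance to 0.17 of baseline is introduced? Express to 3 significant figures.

The CYP2E1 pathway (59% of clearance) drops to 0.17× activity: 0.59 × 0.17 = 0.1003.
Non-CYP routes (41%) are unchanged.
CL_new/CL_old = 0.1003 + 0.41 = 0.5103.
Steady-state concentration ∝ 1/CL, so new value = 16.6 / 0.5103 = 32.5 μg/mL.

32.5 μg/mL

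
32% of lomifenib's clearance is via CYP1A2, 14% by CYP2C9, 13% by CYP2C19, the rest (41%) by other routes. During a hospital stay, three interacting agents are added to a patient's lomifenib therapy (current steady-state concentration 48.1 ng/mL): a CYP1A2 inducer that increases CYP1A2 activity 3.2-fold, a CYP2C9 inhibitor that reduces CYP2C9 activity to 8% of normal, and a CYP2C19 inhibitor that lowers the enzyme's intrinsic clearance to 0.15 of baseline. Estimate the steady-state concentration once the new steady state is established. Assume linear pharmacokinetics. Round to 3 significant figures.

The CYP1A2 pathway (32% of clearance) rises to 3.2× activity: 0.32 × 3.2 = 1.024.
The CYP2C9 pathway (14% of clearance) falls to 0.08× activity: 0.14 × 0.08 = 0.0112.
The CYP2C19 pathway (13% of clearance) is reduced to 0.15× activity: 0.13 × 0.15 = 0.0195.
Non-CYP routes (41%) are unchanged.
New clearance relative to baseline: 1.024 + 0.0112 + 0.0195 + 0.41 = 1.4647.
New steady-state concentration = 48.1 / 1.4647 = 32.8 ng/mL (concentration scales inversely with clearance).

32.8 ng/mL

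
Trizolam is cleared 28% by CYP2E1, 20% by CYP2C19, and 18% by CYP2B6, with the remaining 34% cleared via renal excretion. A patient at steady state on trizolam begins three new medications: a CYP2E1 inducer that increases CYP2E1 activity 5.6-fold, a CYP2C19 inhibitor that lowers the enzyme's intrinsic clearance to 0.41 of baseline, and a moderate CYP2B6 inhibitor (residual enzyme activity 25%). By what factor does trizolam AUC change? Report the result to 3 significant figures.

CYP2E1: 0.28 × 5.6 = 1.568
CYP2C19: 0.2 × 0.41 = 0.082
CYP2B6: 0.18 × 0.25 = 0.045
Other: 0.34 (unchanged)
Relative clearance = 1.568 + 0.082 + 0.045 + 0.34 = 2.035.
Because AUC varies inversely with clearance, the combined effect is 1 / 2.035 = 0.491.

0.491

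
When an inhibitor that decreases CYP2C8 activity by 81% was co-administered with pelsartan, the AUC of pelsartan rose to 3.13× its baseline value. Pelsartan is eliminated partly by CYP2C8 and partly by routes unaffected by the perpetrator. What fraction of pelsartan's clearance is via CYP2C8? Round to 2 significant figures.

0.84

Call the CYP2C8 fraction fm. After the interaction, CL_new/CL_old = fm × 0.19 + (1 − fm).
AUC ratio = 1 / (new CL fraction), so new CL fraction = 1 / 3.13 = 0.3195.
fm × 0.19 + 1 − fm = 0.3195  ⇒  fm × (0.19 − 1) = −0.6805  ⇒  fm = 0.84.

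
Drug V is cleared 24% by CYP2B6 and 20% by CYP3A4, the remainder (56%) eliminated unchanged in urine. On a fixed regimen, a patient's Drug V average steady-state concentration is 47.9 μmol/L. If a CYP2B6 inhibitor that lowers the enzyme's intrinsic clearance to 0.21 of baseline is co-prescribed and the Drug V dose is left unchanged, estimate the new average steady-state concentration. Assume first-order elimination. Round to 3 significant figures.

The CYP2B6 pathway (24% of clearance) drops to 0.21× activity: 0.24 × 0.21 = 0.0504.
CYP3A4 (20%) and the residual 56% are unaffected.
New clearance relative to baseline: 0.0504 + 0.2 + 0.56 = 0.8104.
With dosing unchanged, average steady-state concentration scales as 1/CL: 47.9 / 0.8104 = 59.1 μmol/L.

59.1 μmol/L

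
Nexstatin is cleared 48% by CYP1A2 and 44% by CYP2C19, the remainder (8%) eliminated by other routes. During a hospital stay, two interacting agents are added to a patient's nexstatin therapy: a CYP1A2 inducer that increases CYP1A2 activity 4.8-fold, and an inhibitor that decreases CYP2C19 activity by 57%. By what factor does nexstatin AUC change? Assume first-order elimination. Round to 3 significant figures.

The CYP1A2 pathway (48% of clearance) rises to 4.8× activity: 0.48 × 4.8 = 2.304.
The CYP2C19 pathway (44% of clearance) falls to 0.43× activity: 0.44 × 0.43 = 0.1892.
The remaining 8% of clearance is unaffected.
CL_new/CL_old = 2.304 + 0.1892 + 0.08 = 2.5732.
Because AUC varies inversely with clearance, the combined effect is 1 / 2.5732 = 0.389.

0.389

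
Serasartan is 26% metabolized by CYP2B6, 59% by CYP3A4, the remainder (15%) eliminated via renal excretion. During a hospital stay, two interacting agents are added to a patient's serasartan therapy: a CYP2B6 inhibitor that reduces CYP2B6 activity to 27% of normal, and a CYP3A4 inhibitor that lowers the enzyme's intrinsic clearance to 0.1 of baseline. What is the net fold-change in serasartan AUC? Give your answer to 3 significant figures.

CYP2B6: 0.26 × 0.27 = 0.0702
CYP3A4: 0.59 × 0.1 = 0.059
Other: 0.15 (unchanged)
New clearance relative to baseline: 0.0702 + 0.059 + 0.15 = 0.2792.
Because AUC varies inversely with clearance, the combined effect is 1 / 0.2792 = 3.58.

3.58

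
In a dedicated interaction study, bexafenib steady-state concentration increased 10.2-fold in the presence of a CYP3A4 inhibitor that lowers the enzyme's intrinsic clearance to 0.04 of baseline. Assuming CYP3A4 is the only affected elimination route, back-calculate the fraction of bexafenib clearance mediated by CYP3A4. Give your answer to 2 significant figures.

0.94

Let fm be the CYP3A4 fraction. New clearance relative to baseline = fm × 0.04 + (1 − fm).
Steady-state concentration ratio = 1 / (new CL fraction), so new CL fraction = 1 / 10.2 = 0.09804.
fm × 0.04 + 1 − fm = 0.09804  ⇒  fm × (0.04 − 1) = −0.902  ⇒  fm = 0.94.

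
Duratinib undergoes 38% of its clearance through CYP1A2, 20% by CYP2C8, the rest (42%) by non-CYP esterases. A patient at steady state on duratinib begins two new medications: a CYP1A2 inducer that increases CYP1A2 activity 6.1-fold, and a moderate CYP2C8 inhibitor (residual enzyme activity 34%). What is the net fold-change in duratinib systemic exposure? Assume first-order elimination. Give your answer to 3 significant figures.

0.356

CYP1A2: 0.38 × 6.1 = 2.318
CYP2C8: 0.2 × 0.34 = 0.068
Other: 0.42 (unchanged)
New clearance relative to baseline: 2.318 + 0.068 + 0.42 = 2.806.
Net systemic exposure ratio = 1 / 2.806 = 0.356.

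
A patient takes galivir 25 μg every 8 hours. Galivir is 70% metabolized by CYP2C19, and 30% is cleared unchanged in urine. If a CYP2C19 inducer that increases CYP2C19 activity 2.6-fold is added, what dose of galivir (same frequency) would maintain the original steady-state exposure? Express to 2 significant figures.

53 μg

The CYP2C19 pathway (70% of clearance) rises to 2.6× activity: 0.7 × 2.6 = 1.82.
Non-CYP routes (30%) are unchanged.
Relative clearance = 1.82 + 0.3 = 2.12.
Exposure is unchanged when dose changes in proportion to clearance. New dose = 25 μg × 2.12 = 53 μg.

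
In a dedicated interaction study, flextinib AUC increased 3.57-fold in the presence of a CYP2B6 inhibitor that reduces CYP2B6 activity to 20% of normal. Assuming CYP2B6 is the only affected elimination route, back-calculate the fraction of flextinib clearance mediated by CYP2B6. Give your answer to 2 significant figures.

Let fm be the CYP2B6 fraction. New clearance relative to baseline = fm × 0.2 + (1 − fm).
AUC ratio = 1 / (new CL fraction), so new CL fraction = 1 / 3.57 = 0.2801.
fm × 0.2 + 1 − fm = 0.2801  ⇒  fm × (0.2 − 1) = −0.7199  ⇒  fm = 0.90.

0.90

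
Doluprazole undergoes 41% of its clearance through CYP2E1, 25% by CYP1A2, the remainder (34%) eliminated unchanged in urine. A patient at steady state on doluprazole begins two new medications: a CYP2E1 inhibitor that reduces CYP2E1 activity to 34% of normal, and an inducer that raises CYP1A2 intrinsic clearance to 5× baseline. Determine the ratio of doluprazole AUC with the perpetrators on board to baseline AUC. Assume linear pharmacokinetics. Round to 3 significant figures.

CYP2E1: 0.41 × 0.34 = 0.1394
CYP1A2: 0.25 × 5 = 1.25
Other: 0.34 (unchanged)
New clearance relative to baseline: 0.1394 + 1.25 + 0.34 = 1.7294.
AUC ∝ 1/CL: fold-change = 1 / 1.7294 = 0.578.

0.578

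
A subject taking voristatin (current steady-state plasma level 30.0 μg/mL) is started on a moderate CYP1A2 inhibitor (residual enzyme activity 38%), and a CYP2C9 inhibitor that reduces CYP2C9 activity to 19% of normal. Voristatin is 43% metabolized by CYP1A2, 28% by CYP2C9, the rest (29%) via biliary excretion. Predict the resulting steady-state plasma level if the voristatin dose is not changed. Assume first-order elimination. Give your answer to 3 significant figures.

59.2 μg/mL

The CYP1A2 pathway (43% of clearance) is reduced to 0.38× activity: 0.43 × 0.38 = 0.1634.
The CYP2C9 pathway (28% of clearance) is reduced to 0.19× activity: 0.28 × 0.19 = 0.0532.
The remaining 29% of clearance is unaffected.
CL_new/CL_old = 0.1634 + 0.0532 + 0.29 = 0.5066.
Steady-state plasma level ∝ 1/CL: new value = 30.0 / 0.5066 = 59.2 μg/mL.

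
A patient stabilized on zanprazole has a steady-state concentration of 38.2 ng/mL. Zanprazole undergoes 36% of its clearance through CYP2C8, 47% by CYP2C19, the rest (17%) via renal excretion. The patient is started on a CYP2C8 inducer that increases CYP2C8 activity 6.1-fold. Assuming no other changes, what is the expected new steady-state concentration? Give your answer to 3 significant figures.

The CYP2C8 pathway (36% of clearance) rises to 6.1× activity: 0.36 × 6.1 = 2.196.
CYP2C19 (47%) and the residual 17% are unaffected.
Relative clearance = 2.196 + 0.47 + 0.17 = 2.836.
With dosing unchanged, steady-state concentration scales as 1/CL: 38.2 / 2.836 = 13.5 ng/mL.

13.5 ng/mL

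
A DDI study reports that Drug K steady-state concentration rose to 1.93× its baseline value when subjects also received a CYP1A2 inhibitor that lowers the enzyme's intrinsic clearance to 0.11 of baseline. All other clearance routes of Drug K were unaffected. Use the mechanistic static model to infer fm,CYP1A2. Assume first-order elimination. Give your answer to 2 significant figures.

Let fm be the CYP1A2 fraction. New clearance relative to baseline = fm × 0.11 + (1 − fm).
Steady-state concentration ratio = 1 / (new CL fraction), so new CL fraction = 1 / 1.93 = 0.5181.
fm × 0.11 + 1 − fm = 0.5181  ⇒  fm × (0.11 − 1) = −0.4819  ⇒  fm = 0.54.

0.54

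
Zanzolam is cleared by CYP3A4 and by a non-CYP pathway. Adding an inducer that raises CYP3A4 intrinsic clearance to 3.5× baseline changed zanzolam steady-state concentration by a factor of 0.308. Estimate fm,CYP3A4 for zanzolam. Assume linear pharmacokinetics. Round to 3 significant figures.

Write x for the fraction cleared via CYP3A4. The observed steady-state concentration change means clearance rose to 1/0.308 = 3.247 of baseline.
Only the CYP3A4 route changed, so 3.247 = x·3.5 + (1 − x), giving x = 0.899.

0.899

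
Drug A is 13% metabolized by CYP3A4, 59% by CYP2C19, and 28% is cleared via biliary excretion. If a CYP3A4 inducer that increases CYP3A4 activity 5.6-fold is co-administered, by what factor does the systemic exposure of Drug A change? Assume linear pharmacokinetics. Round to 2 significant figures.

The CYP3A4 pathway (13% of clearance) increases to 5.6× activity: 0.13 × 5.6 = 0.728.
CYP2C19 (59%) and the residual 28% are unaffected.
Relative clearance = 0.728 + 0.59 + 0.28 = 1.598.
Since systemic exposure ∝ 1/CL, the ratio is 1 / 1.598 = 0.63.

0.63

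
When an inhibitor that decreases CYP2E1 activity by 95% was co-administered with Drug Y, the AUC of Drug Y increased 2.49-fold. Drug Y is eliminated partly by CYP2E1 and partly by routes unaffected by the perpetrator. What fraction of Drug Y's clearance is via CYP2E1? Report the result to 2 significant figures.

CL'/CL = 1 / 2.49 = 0.4016
0.05·fm + (1 − fm) = 0.4016
fm = (0.4016 − 1) / (0.05 − 1) = 0.63

0.63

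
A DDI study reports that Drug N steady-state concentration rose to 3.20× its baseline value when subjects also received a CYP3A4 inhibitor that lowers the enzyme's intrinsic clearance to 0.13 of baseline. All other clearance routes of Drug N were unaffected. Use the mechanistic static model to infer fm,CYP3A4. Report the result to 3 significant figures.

0.790

CL'/CL = 1 / 3.20 = 0.3125
0.13·fm + (1 − fm) = 0.3125
fm = (0.3125 − 1) / (0.13 − 1) = 0.790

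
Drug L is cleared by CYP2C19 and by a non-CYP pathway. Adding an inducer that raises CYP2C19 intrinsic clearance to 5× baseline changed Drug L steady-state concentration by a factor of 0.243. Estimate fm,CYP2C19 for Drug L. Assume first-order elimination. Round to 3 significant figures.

0.779

Let fm be the CYP2C19 fraction. New clearance relative to baseline = fm × 5 + (1 − fm).
Steady-state concentration ratio = 1 / (new CL fraction), so new CL fraction = 1 / 0.243 = 4.115.
fm × 5 + 1 − fm = 4.115  ⇒  fm × (5 − 1) = 3.115  ⇒  fm = 0.779.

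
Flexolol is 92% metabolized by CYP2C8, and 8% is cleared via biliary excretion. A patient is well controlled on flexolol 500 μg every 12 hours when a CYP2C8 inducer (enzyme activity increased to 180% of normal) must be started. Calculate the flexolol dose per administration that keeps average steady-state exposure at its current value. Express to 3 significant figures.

The CYP2C8 pathway (92% of clearance) rises to 1.8× activity: 0.92 × 1.8 = 1.656.
Non-CYP routes (8%) are unchanged.
Relative clearance = 1.656 + 0.08 = 1.736.
Css,avg = (dose rate)/CL, so holding Css fixed requires dose ∝ CL: 500 × 1.736 = 868 μg.

868 μg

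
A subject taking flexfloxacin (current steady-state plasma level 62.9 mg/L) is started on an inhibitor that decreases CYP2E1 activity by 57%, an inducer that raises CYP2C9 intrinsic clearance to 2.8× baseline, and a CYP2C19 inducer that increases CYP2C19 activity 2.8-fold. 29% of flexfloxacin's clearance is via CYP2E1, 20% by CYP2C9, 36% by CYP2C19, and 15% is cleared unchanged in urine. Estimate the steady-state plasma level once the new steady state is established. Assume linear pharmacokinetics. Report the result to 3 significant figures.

The CYP2E1 pathway (29% of clearance) falls to 0.43× activity: 0.29 × 0.43 = 0.1247.
The CYP2C9 pathway (20% of clearance) is boosted to 2.8× activity: 0.2 × 2.8 = 0.56.
The CYP2C19 pathway (36% of clearance) is boosted to 2.8× activity: 0.36 × 2.8 = 1.008.
The remaining 15% of clearance is unaffected.
CL_new/CL_old = 0.1247 + 0.56 + 1.008 + 0.15 = 1.8427.
Steady-state plasma level ∝ 1/CL: new value = 62.9 / 1.8427 = 34.1 mg/L.

34.1 mg/L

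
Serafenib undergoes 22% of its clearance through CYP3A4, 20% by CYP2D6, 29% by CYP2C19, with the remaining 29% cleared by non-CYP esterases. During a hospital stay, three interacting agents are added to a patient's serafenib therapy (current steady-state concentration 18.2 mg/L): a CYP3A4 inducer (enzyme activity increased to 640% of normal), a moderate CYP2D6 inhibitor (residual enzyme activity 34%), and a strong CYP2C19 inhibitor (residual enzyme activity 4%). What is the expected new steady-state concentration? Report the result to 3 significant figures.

10.2 mg/L

The CYP3A4 pathway (22% of clearance) increases to 6.4× activity: 0.22 × 6.4 = 1.408.
The CYP2D6 pathway (20% of clearance) drops to 0.34× activity: 0.2 × 0.34 = 0.068.
The CYP2C19 pathway (29% of clearance) drops to 0.04× activity: 0.29 × 0.04 = 0.0116.
The remaining 29% of clearance is unaffected.
New clearance relative to baseline: 1.408 + 0.068 + 0.0116 + 0.29 = 1.7776.
Steady-state concentration ∝ 1/CL: new value = 18.2 / 1.7776 = 10.2 mg/L.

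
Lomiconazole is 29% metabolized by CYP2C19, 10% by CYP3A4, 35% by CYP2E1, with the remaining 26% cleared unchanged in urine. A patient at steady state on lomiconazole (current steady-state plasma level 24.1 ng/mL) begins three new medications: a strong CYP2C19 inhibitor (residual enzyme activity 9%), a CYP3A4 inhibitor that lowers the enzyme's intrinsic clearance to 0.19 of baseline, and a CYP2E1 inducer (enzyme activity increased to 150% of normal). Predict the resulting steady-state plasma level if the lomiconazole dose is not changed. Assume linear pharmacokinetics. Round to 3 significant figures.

CYP2C19: 0.29 × 0.09 = 0.0261
CYP3A4: 0.1 × 0.19 = 0.019
CYP2E1: 0.35 × 1.5 = 0.525
Other: 0.26 (unchanged)
Relative clearance = 0.0261 + 0.019 + 0.525 + 0.26 = 0.8301.
Steady-state plasma level ∝ 1/CL: new value = 24.1 / 0.8301 = 29.0 ng/mL.

29.0 ng/mL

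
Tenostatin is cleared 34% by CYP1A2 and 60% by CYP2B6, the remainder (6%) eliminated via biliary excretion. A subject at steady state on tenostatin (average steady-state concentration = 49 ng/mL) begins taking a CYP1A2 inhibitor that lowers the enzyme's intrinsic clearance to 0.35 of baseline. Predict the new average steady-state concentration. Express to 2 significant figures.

CYP1A2: 0.34 × 0.35 = 0.119
CYP2B6: 0.6 (unchanged)
Other: 0.06 (unchanged)
New clearance relative to baseline: 0.119 + 0.6 + 0.06 = 0.779.
New average steady-state concentration = baseline ÷ relative clearance = 49 / 0.779 = 63 ng/mL.

63 ng/mL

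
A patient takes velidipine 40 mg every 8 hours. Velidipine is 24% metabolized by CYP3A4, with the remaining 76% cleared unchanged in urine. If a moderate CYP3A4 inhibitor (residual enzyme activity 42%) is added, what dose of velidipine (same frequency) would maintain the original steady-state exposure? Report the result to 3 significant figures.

The CYP3A4 pathway (24% of clearance) drops to 0.42× activity: 0.24 × 0.42 = 0.1008.
Non-CYP routes (76%) are unchanged.
CL_new/CL_old = 0.1008 + 0.76 = 0.8608.
Css,avg = (dose rate)/CL, so holding Css fixed requires dose ∝ CL: 40 × 0.8608 = 34.4 mg.

34.4 mg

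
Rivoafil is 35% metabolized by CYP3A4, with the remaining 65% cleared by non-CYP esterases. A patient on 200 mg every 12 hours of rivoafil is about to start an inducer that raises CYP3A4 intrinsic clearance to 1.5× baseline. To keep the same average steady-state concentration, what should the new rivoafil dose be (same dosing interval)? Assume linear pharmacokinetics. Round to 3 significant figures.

235 mg

The CYP3A4 pathway (35% of clearance) rises to 1.5× activity: 0.35 × 1.5 = 0.525.
Non-CYP routes (65%) are unchanged.
CL_new/CL_old = 0.525 + 0.65 = 1.175.
Css,avg = (dose rate)/CL, so holding Css fixed requires dose ∝ CL: 200 × 1.175 = 235 mg.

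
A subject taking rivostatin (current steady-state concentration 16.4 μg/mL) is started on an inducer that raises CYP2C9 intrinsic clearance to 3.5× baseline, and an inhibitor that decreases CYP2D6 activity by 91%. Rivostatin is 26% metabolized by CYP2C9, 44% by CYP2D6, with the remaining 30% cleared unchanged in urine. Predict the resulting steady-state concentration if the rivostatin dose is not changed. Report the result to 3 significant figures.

13.1 μg/mL

The CYP2C9 pathway (26% of clearance) increases to 3.5× activity: 0.26 × 3.5 = 0.91.
The CYP2D6 pathway (44% of clearance) falls to 0.09× activity: 0.44 × 0.09 = 0.0396.
The remaining 30% of clearance is unaffected.
Relative clearance = 0.91 + 0.0396 + 0.3 = 1.2496.
New steady-state concentration = 16.4 / 1.2496 = 13.1 μg/mL (concentration scales inversely with clearance).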